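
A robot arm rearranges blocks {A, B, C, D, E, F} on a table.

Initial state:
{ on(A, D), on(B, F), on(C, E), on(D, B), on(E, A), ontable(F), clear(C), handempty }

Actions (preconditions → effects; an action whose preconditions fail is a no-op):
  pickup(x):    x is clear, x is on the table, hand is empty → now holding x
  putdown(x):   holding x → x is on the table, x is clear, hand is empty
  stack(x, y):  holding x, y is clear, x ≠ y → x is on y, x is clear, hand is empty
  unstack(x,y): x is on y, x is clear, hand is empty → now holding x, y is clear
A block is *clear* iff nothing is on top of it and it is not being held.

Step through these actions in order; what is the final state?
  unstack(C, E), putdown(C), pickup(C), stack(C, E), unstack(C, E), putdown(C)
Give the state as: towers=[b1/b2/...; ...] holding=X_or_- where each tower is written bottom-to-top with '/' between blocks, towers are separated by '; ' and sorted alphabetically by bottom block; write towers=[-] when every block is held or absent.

towers=[C; F/B/D/A/E] holding=-

step 1 (unstack(C, E)): towers=[F/B/D/A/E] holding=C
step 2 (putdown(C)): towers=[C; F/B/D/A/E] holding=-
step 3 (pickup(C)): towers=[F/B/D/A/E] holding=C
step 4 (stack(C, E)): towers=[F/B/D/A/E/C] holding=-
step 5 (unstack(C, E)): towers=[F/B/D/A/E] holding=C
step 6 (putdown(C)): towers=[C; F/B/D/A/E] holding=-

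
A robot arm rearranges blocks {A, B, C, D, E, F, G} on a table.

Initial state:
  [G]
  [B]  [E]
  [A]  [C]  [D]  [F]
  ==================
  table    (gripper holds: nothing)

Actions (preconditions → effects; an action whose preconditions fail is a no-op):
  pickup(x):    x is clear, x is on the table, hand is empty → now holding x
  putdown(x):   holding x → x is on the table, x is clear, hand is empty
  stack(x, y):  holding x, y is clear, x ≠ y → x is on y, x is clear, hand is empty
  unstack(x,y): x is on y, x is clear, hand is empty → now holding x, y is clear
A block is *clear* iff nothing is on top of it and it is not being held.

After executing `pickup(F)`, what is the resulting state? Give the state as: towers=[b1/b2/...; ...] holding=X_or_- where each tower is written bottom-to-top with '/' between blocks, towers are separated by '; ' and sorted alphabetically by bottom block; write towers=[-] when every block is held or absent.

before: towers=[A/B/G; C/E; D; F] holding=-
pre[pickup(F)]: clear(F) ok, ontable(F) ok, handempty ok
all met → apply pickup(F)
after:  towers=[A/B/G; C/E; D] holding=F

towers=[A/B/G; C/E; D] holding=F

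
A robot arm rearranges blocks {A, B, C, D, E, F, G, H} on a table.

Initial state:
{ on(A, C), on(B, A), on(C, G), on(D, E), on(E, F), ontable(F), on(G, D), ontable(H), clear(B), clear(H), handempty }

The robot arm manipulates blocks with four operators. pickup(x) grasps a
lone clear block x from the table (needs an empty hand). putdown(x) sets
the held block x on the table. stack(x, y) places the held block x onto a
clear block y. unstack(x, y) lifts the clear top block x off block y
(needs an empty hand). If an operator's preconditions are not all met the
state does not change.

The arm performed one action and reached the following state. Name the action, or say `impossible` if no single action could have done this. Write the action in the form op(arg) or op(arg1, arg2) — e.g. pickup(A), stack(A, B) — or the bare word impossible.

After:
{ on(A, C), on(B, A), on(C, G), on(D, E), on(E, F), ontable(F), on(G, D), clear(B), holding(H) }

pickup(H)

target: towers=[F/E/D/G/C/A/B] holding=H
         pickup(H) → towers=[F/E/D/G/C/A/B] holding=H  ← match
     unstack(B, A) → towers=[F/E/D/G/C/A; H] holding=B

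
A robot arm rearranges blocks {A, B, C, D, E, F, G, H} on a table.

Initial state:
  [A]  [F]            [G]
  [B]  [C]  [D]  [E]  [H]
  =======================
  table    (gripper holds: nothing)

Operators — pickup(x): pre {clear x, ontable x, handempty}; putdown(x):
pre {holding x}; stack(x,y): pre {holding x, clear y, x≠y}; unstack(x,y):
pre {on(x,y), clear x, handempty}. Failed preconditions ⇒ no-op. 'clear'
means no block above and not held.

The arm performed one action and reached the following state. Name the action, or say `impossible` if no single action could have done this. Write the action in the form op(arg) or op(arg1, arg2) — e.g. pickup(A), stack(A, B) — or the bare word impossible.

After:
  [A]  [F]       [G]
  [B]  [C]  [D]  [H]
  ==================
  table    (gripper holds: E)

target: towers=[B/A; C/F; D; H/G] holding=E
     unstack(G, H) → towers=[B/A; C/F; D; E; H] holding=G
     unstack(A, B) → towers=[B; C/F; D; E; H/G] holding=A
         pickup(E) → towers=[B/A; C/F; D; H/G] holding=E  ← match
     unstack(F, C) → towers=[B/A; C; D; E; H/G] holding=F
         pickup(D) → towers=[B/A; C/F; E; H/G] holding=D

pickup(E)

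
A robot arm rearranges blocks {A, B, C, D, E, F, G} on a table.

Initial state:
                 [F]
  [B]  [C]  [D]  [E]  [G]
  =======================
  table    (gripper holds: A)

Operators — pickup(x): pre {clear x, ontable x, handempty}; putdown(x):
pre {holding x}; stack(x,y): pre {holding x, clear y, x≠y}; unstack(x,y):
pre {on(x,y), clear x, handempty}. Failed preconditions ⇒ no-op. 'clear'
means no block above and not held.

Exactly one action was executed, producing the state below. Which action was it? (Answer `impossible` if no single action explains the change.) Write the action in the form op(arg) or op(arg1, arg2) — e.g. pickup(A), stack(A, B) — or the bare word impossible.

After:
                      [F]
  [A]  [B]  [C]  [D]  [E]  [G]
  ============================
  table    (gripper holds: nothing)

putdown(A)

target: towers=[A; B; C; D; E/F; G] holding=-
        putdown(A) → towers=[A; B; C; D; E/F; G] holding=-  ← match
       stack(A, B) → towers=[B/A; C; D; E/F; G] holding=-
       stack(A, F) → towers=[B; C; D; E/F/A; G] holding=-
       stack(A, G) → towers=[B; C; D; E/F; G/A] holding=-
       stack(A, D) → towers=[B; C; D/A; E/F; G] holding=-
       stack(A, C) → towers=[B; C/A; D; E/F; G] holding=-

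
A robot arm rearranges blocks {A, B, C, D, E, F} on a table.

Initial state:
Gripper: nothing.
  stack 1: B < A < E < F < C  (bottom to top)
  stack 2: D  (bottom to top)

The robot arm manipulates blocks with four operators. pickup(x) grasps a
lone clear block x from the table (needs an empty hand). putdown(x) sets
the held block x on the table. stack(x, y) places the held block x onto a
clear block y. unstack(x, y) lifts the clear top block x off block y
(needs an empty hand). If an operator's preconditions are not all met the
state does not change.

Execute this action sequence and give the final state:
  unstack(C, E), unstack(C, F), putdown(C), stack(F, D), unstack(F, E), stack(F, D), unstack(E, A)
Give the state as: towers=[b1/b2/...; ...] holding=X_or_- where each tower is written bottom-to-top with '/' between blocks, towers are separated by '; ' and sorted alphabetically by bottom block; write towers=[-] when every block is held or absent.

towers=[B/A; C; D/F] holding=E

step 1 (unstack(C, E)) [no-op]: towers=[B/A/E/F/C; D] holding=-
step 2 (unstack(C, F)): towers=[B/A/E/F; D] holding=C
step 3 (putdown(C)): towers=[B/A/E/F; C; D] holding=-
step 4 (stack(F, D)) [no-op]: towers=[B/A/E/F; C; D] holding=-
step 5 (unstack(F, E)): towers=[B/A/E; C; D] holding=F
step 6 (stack(F, D)): towers=[B/A/E; C; D/F] holding=-
step 7 (unstack(E, A)): towers=[B/A; C; D/F] holding=E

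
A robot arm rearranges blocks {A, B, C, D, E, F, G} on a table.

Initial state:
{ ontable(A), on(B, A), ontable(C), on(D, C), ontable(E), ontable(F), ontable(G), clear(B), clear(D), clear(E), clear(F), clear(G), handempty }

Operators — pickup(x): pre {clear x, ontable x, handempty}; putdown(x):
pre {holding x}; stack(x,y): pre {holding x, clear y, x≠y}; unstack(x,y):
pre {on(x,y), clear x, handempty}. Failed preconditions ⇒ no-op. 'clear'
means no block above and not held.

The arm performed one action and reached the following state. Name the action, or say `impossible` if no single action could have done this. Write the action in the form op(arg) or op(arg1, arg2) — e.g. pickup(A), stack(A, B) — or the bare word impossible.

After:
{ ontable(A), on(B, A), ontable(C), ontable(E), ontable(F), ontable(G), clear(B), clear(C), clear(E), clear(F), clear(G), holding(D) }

target: towers=[A/B; C; E; F; G] holding=D
     unstack(B, A) → towers=[A; C/D; E; F; G] holding=B
         pickup(F) → towers=[A/B; C/D; E; G] holding=F
         pickup(G) → towers=[A/B; C/D; E; F] holding=G
     unstack(D, C) → towers=[A/B; C; E; F; G] holding=D  ← match
         pickup(E) → towers=[A/B; C/D; F; G] holding=E

unstack(D, C)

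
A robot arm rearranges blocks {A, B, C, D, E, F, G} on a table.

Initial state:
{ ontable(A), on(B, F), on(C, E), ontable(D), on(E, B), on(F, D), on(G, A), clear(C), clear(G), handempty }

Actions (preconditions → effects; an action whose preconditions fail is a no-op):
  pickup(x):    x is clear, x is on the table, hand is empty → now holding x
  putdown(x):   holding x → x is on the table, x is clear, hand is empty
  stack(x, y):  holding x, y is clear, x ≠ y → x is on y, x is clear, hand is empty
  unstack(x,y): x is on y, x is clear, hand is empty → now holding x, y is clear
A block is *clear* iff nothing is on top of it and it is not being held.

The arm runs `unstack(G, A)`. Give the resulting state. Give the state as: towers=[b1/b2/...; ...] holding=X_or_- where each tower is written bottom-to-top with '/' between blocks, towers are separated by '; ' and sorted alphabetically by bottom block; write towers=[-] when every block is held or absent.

before: towers=[A/G; D/F/B/E/C] holding=-
pre[unstack(G, A)]: on(G,A) ok, clear(G) ok, handempty ok
all met → apply unstack(G, A)
after:  towers=[A; D/F/B/E/C] holding=G

towers=[A; D/F/B/E/C] holding=G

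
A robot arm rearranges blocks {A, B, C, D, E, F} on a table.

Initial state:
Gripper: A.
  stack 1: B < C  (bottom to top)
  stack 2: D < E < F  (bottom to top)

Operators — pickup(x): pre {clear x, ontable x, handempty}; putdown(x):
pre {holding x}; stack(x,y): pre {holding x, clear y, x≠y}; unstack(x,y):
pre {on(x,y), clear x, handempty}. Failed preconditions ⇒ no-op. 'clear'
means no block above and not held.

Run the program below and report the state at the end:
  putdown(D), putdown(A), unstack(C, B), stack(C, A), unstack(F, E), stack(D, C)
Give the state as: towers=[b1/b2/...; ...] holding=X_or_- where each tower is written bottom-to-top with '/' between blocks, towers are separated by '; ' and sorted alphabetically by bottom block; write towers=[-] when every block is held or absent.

towers=[A/C; B; D/E] holding=F

step 1 (putdown(D)) [no-op]: towers=[B/C; D/E/F] holding=A
step 2 (putdown(A)): towers=[A; B/C; D/E/F] holding=-
step 3 (unstack(C, B)): towers=[A; B; D/E/F] holding=C
step 4 (stack(C, A)): towers=[A/C; B; D/E/F] holding=-
step 5 (unstack(F, E)): towers=[A/C; B; D/E] holding=F
step 6 (stack(D, C)) [no-op]: towers=[A/C; B; D/E] holding=F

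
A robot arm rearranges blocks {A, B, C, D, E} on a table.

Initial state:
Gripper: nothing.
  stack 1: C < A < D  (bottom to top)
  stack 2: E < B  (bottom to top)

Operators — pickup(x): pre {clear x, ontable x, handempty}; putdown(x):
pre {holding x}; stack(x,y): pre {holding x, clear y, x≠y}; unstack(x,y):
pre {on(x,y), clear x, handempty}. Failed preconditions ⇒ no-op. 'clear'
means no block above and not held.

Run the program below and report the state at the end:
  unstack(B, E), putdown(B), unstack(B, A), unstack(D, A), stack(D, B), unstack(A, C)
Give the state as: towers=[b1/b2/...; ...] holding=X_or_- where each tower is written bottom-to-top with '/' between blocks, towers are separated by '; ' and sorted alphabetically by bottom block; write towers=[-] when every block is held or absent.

step 1 (unstack(B, E)): towers=[C/A/D; E] holding=B
step 2 (putdown(B)): towers=[B; C/A/D; E] holding=-
step 3 (unstack(B, A)) [no-op]: towers=[B; C/A/D; E] holding=-
step 4 (unstack(D, A)): towers=[B; C/A; E] holding=D
step 5 (stack(D, B)): towers=[B/D; C/A; E] holding=-
step 6 (unstack(A, C)): towers=[B/D; C; E] holding=A

towers=[B/D; C; E] holding=A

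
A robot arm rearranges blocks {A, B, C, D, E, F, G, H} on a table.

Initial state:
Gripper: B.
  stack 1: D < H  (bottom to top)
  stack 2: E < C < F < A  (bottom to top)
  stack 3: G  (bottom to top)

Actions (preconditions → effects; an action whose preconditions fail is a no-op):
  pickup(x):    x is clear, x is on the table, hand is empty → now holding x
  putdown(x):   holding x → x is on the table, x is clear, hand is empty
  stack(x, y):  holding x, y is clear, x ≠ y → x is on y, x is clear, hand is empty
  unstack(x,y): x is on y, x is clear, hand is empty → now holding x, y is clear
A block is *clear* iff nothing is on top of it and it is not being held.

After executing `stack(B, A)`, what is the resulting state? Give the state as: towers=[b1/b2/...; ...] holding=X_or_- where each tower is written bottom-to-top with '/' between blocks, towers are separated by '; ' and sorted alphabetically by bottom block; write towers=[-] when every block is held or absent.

before: towers=[D/H; E/C/F/A; G] holding=B
pre[stack(B, A)]: holding(B) yes, clear(A) yes, B≠A yes
all met → apply stack(B, A)
after:  towers=[D/H; E/C/F/A/B; G] holding=-

towers=[D/H; E/C/F/A/B; G] holding=-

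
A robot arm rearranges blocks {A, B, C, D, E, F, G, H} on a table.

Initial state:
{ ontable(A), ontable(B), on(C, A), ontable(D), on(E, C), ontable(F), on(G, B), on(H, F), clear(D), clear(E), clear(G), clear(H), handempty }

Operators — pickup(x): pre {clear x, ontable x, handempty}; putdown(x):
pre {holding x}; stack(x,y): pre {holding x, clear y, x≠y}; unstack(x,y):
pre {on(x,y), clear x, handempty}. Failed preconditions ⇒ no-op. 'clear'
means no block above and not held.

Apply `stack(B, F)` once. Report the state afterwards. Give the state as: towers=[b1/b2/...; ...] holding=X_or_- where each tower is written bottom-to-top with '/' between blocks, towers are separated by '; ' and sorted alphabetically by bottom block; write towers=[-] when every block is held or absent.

before: towers=[A/C/E; B/G; D; F/H] holding=-
pre[stack(B, F)]: holding(B) ✗, clear(F) ✗, B≠F ✓
holding(B), clear(F) unmet → stack(B, F) is a no-op
after:  towers=[A/C/E; B/G; D; F/H] holding=-

towers=[A/C/E; B/G; D; F/H] holding=-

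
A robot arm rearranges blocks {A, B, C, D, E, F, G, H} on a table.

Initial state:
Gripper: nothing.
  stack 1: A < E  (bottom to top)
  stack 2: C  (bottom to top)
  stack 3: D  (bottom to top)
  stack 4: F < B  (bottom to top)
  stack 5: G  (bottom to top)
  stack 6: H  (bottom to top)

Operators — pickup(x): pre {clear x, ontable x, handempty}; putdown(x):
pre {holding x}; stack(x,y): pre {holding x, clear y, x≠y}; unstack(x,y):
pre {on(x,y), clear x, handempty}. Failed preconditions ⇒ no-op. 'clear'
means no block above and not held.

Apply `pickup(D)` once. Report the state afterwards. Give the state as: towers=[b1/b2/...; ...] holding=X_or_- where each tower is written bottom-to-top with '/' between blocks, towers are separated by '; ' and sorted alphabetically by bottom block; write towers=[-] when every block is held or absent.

before: towers=[A/E; C; D; F/B; G; H] holding=-
pre[pickup(D)]: clear(D) yes, ontable(D) yes, handempty yes
all met → apply pickup(D)
after:  towers=[A/E; C; F/B; G; H] holding=D

towers=[A/E; C; F/B; G; H] holding=D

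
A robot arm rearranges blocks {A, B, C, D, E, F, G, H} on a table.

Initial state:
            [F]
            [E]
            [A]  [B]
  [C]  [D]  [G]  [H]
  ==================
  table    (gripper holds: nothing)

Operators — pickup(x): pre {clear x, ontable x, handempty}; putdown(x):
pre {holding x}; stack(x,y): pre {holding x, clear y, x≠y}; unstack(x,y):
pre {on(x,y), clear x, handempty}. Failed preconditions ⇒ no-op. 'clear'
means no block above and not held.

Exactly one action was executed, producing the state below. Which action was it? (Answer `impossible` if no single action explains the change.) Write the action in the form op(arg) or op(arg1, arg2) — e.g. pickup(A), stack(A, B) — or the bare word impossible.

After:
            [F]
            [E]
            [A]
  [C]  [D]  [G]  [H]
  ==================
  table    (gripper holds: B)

unstack(B, H)

target: towers=[C; D; G/A/E/F; H] holding=B
     unstack(B, H) → towers=[C; D; G/A/E/F; H] holding=B  ← match
     unstack(F, E) → towers=[C; D; G/A/E; H/B] holding=F
         pickup(D) → towers=[C; G/A/E/F; H/B] holding=D
         pickup(C) → towers=[D; G/A/E/F; H/B] holding=C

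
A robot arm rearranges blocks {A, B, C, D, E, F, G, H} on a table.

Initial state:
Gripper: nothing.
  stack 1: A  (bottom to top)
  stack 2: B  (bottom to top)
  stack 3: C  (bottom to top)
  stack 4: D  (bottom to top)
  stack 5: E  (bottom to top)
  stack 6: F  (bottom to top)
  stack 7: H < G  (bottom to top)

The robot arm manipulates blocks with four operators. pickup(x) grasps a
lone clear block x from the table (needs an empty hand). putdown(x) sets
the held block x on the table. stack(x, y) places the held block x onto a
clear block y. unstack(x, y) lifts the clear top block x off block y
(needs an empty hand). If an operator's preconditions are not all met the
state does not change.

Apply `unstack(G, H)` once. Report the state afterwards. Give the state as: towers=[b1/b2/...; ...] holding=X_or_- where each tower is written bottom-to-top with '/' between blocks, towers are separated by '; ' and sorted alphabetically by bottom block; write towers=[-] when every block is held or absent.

before: towers=[A; B; C; D; E; F; H/G] holding=-
pre[unstack(G, H)]: on(G,H) ✓, clear(G) ✓, handempty ✓
all met → apply unstack(G, H)
after:  towers=[A; B; C; D; E; F; H] holding=G

towers=[A; B; C; D; E; F; H] holding=G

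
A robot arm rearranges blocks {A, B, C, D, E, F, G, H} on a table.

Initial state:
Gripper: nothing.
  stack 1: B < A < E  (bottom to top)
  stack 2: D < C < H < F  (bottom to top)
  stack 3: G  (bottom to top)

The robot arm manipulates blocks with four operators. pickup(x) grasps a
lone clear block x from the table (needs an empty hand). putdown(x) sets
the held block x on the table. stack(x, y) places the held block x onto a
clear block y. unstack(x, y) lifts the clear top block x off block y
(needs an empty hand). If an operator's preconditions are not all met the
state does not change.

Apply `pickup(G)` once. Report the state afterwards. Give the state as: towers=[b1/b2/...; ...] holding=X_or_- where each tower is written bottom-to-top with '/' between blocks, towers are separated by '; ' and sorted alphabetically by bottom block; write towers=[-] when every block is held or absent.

towers=[B/A/E; D/C/H/F] holding=G

before: towers=[B/A/E; D/C/H/F; G] holding=-
pre[pickup(G)]: clear(G) ✓, ontable(G) ✓, handempty ✓
all met → apply pickup(G)
after:  towers=[B/A/E; D/C/H/F] holding=G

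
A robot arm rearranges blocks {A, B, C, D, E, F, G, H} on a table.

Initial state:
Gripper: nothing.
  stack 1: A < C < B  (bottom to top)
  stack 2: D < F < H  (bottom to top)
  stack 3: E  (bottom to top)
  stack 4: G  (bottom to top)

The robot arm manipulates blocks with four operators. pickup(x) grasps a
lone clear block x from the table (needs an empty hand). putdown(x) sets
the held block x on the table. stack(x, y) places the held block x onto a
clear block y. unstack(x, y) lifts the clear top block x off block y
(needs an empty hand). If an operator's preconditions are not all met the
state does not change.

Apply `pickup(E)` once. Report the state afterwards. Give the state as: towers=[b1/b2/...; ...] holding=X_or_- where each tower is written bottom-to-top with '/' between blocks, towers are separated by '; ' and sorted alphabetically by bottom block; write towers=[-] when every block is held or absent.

before: towers=[A/C/B; D/F/H; E; G] holding=-
pre[pickup(E)]: clear(E) ok, ontable(E) ok, handempty ok
all met → apply pickup(E)
after:  towers=[A/C/B; D/F/H; G] holding=E

towers=[A/C/B; D/F/H; G] holding=E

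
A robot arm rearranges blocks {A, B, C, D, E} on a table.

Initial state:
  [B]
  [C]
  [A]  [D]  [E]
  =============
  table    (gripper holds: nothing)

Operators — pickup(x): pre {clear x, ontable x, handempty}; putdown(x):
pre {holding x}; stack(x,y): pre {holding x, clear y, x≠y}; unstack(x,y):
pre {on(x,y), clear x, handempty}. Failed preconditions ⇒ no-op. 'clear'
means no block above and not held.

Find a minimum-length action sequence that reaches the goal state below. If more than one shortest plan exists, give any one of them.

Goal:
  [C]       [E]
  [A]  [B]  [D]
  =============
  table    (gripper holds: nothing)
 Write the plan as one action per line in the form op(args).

step 1 (unstack(B, C)): towers=[A/C; D; E] holding=B
step 2 (putdown(B)): towers=[A/C; B; D; E] holding=-
step 3 (pickup(E)): towers=[A/C; B; D] holding=E
step 4 (stack(E, D)): towers=[A/C; B; D/E] holding=-
goal check: towers=[A/C; B; D/E] holding=- — reached (length 4, optimal by BFS)

unstack(B, C)
putdown(B)
pickup(E)
stack(E, D)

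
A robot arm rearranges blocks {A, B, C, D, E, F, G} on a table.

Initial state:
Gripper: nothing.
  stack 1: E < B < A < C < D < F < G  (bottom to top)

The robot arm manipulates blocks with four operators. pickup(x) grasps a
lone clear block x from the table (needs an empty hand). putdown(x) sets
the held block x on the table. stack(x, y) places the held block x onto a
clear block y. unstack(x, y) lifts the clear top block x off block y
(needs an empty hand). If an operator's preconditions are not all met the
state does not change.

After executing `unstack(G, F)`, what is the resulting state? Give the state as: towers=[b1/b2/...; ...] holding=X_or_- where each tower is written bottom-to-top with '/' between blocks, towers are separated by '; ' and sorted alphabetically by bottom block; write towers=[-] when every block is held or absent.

towers=[E/B/A/C/D/F] holding=G

before: towers=[E/B/A/C/D/F/G] holding=-
pre[unstack(G, F)]: on(G,F) yes, clear(G) yes, handempty yes
all met → apply unstack(G, F)
after:  towers=[E/B/A/C/D/F] holding=G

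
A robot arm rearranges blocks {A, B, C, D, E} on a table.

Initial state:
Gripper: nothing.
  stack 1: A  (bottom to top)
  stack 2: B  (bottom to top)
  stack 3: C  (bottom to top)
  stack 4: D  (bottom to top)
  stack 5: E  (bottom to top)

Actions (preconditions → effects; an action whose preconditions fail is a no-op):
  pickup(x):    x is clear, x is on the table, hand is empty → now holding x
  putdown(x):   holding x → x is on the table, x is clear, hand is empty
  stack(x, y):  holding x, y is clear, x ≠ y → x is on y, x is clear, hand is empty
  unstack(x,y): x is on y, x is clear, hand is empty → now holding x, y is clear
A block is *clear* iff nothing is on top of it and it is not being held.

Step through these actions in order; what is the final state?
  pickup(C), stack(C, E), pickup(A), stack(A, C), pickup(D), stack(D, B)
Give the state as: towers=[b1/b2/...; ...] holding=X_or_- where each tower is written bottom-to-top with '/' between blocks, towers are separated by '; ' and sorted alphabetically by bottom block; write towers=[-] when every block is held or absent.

towers=[B/D; E/C/A] holding=-

step 1 (pickup(C)): towers=[A; B; D; E] holding=C
step 2 (stack(C, E)): towers=[A; B; D; E/C] holding=-
step 3 (pickup(A)): towers=[B; D; E/C] holding=A
step 4 (stack(A, C)): towers=[B; D; E/C/A] holding=-
step 5 (pickup(D)): towers=[B; E/C/A] holding=D
step 6 (stack(D, B)): towers=[B/D; E/C/A] holding=-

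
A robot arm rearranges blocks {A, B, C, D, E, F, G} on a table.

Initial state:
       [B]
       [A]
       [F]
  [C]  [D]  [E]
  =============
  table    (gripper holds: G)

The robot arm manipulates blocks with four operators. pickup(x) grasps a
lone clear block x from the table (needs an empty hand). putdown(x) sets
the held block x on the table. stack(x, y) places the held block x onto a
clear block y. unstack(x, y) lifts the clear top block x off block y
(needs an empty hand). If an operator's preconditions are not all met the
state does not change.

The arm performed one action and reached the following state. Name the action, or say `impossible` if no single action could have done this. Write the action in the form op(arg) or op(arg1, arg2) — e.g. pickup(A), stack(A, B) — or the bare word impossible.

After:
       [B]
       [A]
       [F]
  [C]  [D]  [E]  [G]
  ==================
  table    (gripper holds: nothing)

target: towers=[C; D/F/A/B; E; G] holding=-
        putdown(G) → towers=[C; D/F/A/B; E; G] holding=-  ← match
       stack(G, B) → towers=[C; D/F/A/B/G; E] holding=-
       stack(G, E) → towers=[C; D/F/A/B; E/G] holding=-
       stack(G, C) → towers=[C/G; D/F/A/B; E] holding=-

putdown(G)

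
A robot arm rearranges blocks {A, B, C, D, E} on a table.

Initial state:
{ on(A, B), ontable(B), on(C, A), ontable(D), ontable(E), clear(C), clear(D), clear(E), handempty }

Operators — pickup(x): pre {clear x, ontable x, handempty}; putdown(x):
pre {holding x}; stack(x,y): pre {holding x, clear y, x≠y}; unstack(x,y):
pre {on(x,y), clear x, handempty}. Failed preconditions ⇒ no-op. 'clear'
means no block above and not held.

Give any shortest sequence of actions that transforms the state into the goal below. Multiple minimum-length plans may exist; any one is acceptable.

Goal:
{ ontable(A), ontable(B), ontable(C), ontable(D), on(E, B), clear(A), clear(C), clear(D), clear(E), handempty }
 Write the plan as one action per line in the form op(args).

unstack(C, A)
putdown(C)
unstack(A, B)
putdown(A)
pickup(E)
stack(E, B)

step 1 (unstack(C, A)): towers=[B/A; D; E] holding=C
step 2 (putdown(C)): towers=[B/A; C; D; E] holding=-
step 3 (unstack(A, B)): towers=[B; C; D; E] holding=A
step 4 (putdown(A)): towers=[A; B; C; D; E] holding=-
step 5 (pickup(E)): towers=[A; B; C; D] holding=E
step 6 (stack(E, B)): towers=[A; B/E; C; D] holding=-
goal check: towers=[A; B/E; C; D] holding=- — reached (length 6, optimal by BFS)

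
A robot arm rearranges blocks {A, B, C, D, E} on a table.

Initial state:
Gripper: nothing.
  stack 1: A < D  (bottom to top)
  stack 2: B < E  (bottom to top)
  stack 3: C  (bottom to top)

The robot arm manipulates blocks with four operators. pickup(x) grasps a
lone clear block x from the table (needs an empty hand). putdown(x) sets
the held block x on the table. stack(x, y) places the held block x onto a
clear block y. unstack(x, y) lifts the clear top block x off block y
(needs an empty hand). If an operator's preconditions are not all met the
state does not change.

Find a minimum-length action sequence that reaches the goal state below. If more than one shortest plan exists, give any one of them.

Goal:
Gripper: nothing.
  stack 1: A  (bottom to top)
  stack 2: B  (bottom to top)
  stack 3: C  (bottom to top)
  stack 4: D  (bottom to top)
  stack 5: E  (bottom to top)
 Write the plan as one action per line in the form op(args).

unstack(D, A)
putdown(D)
unstack(E, B)
putdown(E)

step 1 (unstack(D, A)): towers=[A; B/E; C] holding=D
step 2 (putdown(D)): towers=[A; B/E; C; D] holding=-
step 3 (unstack(E, B)): towers=[A; B; C; D] holding=E
step 4 (putdown(E)): towers=[A; B; C; D; E] holding=-
goal check: towers=[A; B; C; D; E] holding=- — reached (length 4, optimal by BFS)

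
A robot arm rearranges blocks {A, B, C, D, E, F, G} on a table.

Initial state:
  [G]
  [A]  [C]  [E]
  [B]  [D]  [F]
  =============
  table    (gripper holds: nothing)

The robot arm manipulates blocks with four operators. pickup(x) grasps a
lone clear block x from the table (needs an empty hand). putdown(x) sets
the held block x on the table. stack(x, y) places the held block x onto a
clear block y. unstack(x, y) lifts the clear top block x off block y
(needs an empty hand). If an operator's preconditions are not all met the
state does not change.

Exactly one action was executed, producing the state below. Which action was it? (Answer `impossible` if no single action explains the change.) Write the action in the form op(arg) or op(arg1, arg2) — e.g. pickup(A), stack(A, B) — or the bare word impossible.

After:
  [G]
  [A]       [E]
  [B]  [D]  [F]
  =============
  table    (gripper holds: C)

unstack(C, D)

target: towers=[B/A/G; D; F/E] holding=C
     unstack(G, A) → towers=[B/A; D/C; F/E] holding=G
     unstack(E, F) → towers=[B/A/G; D/C; F] holding=E
     unstack(C, D) → towers=[B/A/G; D; F/E] holding=C  ← match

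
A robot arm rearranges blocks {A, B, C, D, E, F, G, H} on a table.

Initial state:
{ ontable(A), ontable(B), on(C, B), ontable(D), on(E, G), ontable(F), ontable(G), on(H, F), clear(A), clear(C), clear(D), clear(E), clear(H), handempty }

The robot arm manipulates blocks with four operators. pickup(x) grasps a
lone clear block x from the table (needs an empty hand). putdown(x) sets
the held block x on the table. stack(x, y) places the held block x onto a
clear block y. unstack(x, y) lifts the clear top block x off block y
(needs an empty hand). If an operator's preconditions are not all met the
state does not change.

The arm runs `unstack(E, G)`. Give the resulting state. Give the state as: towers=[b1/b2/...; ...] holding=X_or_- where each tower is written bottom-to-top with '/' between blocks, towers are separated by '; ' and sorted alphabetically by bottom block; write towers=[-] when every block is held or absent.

before: towers=[A; B/C; D; F/H; G/E] holding=-
pre[unstack(E, G)]: on(E,G) ✓, clear(E) ✓, handempty ✓
all met → apply unstack(E, G)
after:  towers=[A; B/C; D; F/H; G] holding=E

towers=[A; B/C; D; F/H; G] holding=E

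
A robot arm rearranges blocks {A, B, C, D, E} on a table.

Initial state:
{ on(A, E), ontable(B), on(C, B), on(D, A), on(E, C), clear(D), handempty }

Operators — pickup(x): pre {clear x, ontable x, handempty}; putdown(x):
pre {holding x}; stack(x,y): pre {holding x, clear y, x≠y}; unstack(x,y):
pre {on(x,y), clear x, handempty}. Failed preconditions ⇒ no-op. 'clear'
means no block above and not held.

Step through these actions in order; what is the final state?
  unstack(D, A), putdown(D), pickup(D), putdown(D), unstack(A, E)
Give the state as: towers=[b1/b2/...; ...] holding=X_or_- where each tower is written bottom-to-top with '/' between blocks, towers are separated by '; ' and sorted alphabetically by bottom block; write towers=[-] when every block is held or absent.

step 1 (unstack(D, A)): towers=[B/C/E/A] holding=D
step 2 (putdown(D)): towers=[B/C/E/A; D] holding=-
step 3 (pickup(D)): towers=[B/C/E/A] holding=D
step 4 (putdown(D)): towers=[B/C/E/A; D] holding=-
step 5 (unstack(A, E)): towers=[B/C/E; D] holding=A

towers=[B/C/E; D] holding=A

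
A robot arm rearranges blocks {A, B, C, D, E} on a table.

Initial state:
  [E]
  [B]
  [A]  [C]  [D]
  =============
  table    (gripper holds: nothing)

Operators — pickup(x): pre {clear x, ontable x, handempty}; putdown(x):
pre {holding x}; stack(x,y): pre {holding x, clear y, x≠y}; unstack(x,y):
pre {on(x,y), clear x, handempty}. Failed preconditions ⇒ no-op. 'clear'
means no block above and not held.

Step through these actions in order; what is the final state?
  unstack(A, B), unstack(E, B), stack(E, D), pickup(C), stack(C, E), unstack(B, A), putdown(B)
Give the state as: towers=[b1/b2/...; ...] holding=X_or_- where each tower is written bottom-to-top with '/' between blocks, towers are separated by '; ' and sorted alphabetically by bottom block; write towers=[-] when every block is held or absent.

step 1 (unstack(A, B)) [no-op]: towers=[A/B/E; C; D] holding=-
step 2 (unstack(E, B)): towers=[A/B; C; D] holding=E
step 3 (stack(E, D)): towers=[A/B; C; D/E] holding=-
step 4 (pickup(C)): towers=[A/B; D/E] holding=C
step 5 (stack(C, E)): towers=[A/B; D/E/C] holding=-
step 6 (unstack(B, A)): towers=[A; D/E/C] holding=B
step 7 (putdown(B)): towers=[A; B; D/E/C] holding=-

towers=[A; B; D/E/C] holding=-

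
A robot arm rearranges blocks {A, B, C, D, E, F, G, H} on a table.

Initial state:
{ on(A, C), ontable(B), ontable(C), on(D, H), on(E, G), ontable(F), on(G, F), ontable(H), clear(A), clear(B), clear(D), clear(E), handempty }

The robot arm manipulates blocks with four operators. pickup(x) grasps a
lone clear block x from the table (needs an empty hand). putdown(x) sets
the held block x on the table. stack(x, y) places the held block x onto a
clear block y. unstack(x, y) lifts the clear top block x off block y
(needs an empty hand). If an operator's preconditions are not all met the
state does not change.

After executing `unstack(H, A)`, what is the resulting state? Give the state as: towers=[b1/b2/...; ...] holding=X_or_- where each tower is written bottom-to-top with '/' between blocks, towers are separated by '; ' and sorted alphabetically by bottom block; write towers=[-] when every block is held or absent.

before: towers=[B; C/A; F/G/E; H/D] holding=-
pre[unstack(H, A)]: on(H,A) no, clear(H) no, handempty yes
on(H,A), clear(H) unmet → unstack(H, A) is a no-op
after:  towers=[B; C/A; F/G/E; H/D] holding=-

towers=[B; C/A; F/G/E; H/D] holding=-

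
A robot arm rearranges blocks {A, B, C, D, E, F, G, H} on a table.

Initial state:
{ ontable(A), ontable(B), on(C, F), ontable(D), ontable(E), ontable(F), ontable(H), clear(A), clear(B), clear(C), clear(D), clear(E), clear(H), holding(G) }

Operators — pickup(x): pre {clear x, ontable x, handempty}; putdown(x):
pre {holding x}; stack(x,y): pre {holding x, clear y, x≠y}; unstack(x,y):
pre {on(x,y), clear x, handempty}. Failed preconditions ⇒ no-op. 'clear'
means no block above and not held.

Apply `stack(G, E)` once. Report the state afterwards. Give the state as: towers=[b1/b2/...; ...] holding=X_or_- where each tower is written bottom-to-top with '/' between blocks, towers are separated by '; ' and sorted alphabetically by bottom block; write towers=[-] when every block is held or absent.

before: towers=[A; B; D; E; F/C; H] holding=G
pre[stack(G, E)]: holding(G) ok, clear(E) ok, G≠E ok
all met → apply stack(G, E)
after:  towers=[A; B; D; E/G; F/C; H] holding=-

towers=[A; B; D; E/G; F/C; H] holding=-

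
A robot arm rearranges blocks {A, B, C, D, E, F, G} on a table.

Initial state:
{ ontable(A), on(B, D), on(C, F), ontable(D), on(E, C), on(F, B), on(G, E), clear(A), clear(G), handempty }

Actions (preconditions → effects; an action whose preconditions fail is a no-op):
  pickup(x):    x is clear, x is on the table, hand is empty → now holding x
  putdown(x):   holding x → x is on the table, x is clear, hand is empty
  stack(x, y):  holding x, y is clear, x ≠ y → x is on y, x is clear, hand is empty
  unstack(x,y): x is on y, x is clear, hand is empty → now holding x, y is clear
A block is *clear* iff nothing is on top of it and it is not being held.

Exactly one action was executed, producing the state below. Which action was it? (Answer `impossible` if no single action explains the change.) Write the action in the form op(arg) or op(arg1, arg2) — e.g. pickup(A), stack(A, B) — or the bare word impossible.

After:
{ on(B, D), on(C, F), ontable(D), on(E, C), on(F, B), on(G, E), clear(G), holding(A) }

target: towers=[D/B/F/C/E/G] holding=A
     unstack(G, E) → towers=[A; D/B/F/C/E] holding=G
         pickup(A) → towers=[D/B/F/C/E/G] holding=A  ← match

pickup(A)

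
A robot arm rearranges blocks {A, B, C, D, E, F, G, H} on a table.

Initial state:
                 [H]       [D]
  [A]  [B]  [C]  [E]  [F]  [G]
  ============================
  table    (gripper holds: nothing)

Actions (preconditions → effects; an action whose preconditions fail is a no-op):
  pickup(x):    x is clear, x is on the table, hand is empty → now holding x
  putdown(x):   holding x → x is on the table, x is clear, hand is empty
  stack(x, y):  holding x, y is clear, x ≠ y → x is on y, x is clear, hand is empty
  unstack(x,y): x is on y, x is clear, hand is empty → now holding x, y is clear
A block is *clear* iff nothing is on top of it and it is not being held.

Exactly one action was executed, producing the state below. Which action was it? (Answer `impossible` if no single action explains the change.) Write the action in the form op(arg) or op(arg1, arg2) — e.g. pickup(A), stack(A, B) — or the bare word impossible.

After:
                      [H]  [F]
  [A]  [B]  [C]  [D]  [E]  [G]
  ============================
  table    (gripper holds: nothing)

impossible

target: towers=[A; B; C; D; E/H; G/F] holding=-
         pickup(A) → towers=[B; C; E/H; F; G/D] holding=A
     unstack(H, E) → towers=[A; B; C; E; F; G/D] holding=H
         pickup(B) → towers=[A; C; E/H; F; G/D] holding=B
         pickup(F) → towers=[A; B; C; E/H; G/D] holding=F
     unstack(D, G) → towers=[A; B; C; E/H; F; G] holding=D
         pickup(C) → towers=[A; B; E/H; F; G/D] holding=C
none of the 6 applicable actions match → impossible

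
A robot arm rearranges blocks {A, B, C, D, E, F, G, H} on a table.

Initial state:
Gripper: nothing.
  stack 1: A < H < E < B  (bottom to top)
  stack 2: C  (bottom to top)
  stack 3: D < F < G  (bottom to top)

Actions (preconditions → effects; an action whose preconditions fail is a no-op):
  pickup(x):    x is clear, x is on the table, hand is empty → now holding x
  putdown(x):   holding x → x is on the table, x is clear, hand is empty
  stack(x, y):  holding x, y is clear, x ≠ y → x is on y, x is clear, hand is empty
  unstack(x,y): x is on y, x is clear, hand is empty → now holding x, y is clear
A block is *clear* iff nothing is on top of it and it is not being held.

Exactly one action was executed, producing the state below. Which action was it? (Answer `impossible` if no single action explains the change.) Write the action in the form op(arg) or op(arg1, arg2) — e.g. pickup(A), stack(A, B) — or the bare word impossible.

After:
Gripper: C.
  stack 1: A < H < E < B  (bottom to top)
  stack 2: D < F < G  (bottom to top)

pickup(C)

target: towers=[A/H/E/B; D/F/G] holding=C
     unstack(G, F) → towers=[A/H/E/B; C; D/F] holding=G
     unstack(B, E) → towers=[A/H/E; C; D/F/G] holding=B
         pickup(C) → towers=[A/H/E/B; D/F/G] holding=C  ← match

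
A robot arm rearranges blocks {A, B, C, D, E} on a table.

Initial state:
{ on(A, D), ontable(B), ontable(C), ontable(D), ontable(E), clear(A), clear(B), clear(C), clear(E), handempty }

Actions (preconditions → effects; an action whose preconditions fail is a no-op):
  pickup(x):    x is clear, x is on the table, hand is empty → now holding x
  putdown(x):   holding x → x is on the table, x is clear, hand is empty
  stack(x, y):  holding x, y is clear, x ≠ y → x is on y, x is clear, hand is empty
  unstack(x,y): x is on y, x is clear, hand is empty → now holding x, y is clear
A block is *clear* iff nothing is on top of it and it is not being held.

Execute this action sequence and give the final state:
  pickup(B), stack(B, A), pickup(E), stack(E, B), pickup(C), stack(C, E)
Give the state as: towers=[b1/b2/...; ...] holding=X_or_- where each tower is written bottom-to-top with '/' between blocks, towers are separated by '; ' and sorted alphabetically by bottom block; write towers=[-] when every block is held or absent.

step 1 (pickup(B)): towers=[C; D/A; E] holding=B
step 2 (stack(B, A)): towers=[C; D/A/B; E] holding=-
step 3 (pickup(E)): towers=[C; D/A/B] holding=E
step 4 (stack(E, B)): towers=[C; D/A/B/E] holding=-
step 5 (pickup(C)): towers=[D/A/B/E] holding=C
step 6 (stack(C, E)): towers=[D/A/B/E/C] holding=-

towers=[D/A/B/E/C] holding=-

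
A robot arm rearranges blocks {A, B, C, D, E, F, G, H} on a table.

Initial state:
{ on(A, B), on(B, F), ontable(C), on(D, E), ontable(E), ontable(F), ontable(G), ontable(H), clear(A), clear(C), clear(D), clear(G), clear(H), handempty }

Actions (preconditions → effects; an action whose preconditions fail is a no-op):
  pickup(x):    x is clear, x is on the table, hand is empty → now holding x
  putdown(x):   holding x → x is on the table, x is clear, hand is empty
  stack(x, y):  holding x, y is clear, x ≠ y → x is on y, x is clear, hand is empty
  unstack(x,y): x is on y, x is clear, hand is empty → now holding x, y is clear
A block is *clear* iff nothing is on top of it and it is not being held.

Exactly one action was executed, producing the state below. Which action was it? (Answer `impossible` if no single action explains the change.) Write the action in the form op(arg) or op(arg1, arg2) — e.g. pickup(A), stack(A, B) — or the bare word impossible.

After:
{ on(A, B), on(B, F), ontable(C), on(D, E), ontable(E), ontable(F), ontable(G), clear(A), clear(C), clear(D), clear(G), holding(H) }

pickup(H)

target: towers=[C; E/D; F/B/A; G] holding=H
         pickup(G) → towers=[C; E/D; F/B/A; H] holding=G
     unstack(A, B) → towers=[C; E/D; F/B; G; H] holding=A
         pickup(H) → towers=[C; E/D; F/B/A; G] holding=H  ← match
     unstack(D, E) → towers=[C; E; F/B/A; G; H] holding=D
         pickup(C) → towers=[E/D; F/B/A; G; H] holding=C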